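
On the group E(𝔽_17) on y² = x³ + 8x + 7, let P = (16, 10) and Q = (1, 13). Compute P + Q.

(16, 10) + (1, 13). λ = (13 - 10)/(1 - 16) ≡ 3/2 mod 17. 2⁻¹ ≡ 9 (mod 17), so λ ≡ 10.
  x = λ² - 16 - 1 = 100 - 17 ≡ 15; y = λ·(16 - 15) - 10 ≡ 0. → (15, 0)

(15, 0)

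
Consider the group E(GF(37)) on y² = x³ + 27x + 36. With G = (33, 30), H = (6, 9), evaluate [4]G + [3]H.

(6, 28)

First 4G:
Double-and-add on 4 = (100)₂. Start with G = (33, 30) for the leading 1-bit.
double: tangent at (33, 30): λ = (3·33² + 27)/(2·30) ≡ 1/23. 23⁻¹ ≡ 29 (mod 37) since 23·29 = 667 ≡ 1, so λ ≡ 1·29 ≡ 29.
  x = λ² - 33 - 33 = 841 - 66 ≡ 35; y = λ·(33 - 35) - 30 ≡ 23. → (35, 23)
double: tangent at (35, 23): λ = (3·35² + 27)/(2·23) ≡ 2/9. 9⁻¹ ≡ 33 (mod 37) since 9·33 = 297 ≡ 1, so λ ≡ 2·33 ≡ 29.
  x = λ² - 35 - 35 = 841 - 70 ≡ 31; y = λ·(35 - 31) - 23 ≡ 19. → (31, 19)
4G = (31, 19).
Next 3H:
Repeated addition: build up to 3H.
2H: tangent at (6, 9): λ = (3·6² + 27)/(2·9) ≡ 24/18. 18⁻¹ ≡ 35 (mod 37) since 18·35 = 630 ≡ 1, so λ ≡ 24·35 ≡ 26.
  x = λ² - 6 - 6 = 676 - 12 ≡ 35; y = λ·(6 - 35) - 9 ≡ 14. → (35, 14)
3H: (35, 14) + (6, 9). λ = (9 - 14)/(6 - 35) ≡ 32/8 mod 37. 8⁻¹ ≡ 14 (mod 37) since 8·14 = 112 ≡ 1, so λ ≡ 4.
  x = λ² - 35 - 6 = 16 - 41 ≡ 12; y = λ·(35 - 12) - 14 ≡ 4. → (12, 4)
3H = (12, 4).
Finally 4G + 3H:
(31, 19) + (12, 4). λ = (4 - 19)/(12 - 31) ≡ 22/18 mod 37. 18⁻¹ ≡ 35 (mod 37), so λ ≡ 30.
  x = λ² - 31 - 12 = 900 - 43 ≡ 6; y = λ·(31 - 6) - 19 ≡ 28. → (6, 28)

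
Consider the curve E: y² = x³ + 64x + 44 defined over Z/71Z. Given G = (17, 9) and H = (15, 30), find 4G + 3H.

First 4G:
Double-and-add on 4 = (100)₂. Start with G = (17, 9) for the leading 1-bit.
double: tangent at (17, 9): λ = (3·17² + 64)/(2·9) ≡ 8/18. 18⁻¹ ≡ 4 (mod 71), so λ ≡ 8·4 ≡ 32.
  x = λ² - 17 - 17 = 1024 - 34 ≡ 67; y = λ·(17 - 67) - 9 ≡ 24. → (67, 24)
double: tangent at (67, 24): λ = (3·67² + 64)/(2·24) ≡ 41/48. 48⁻¹ ≡ 37 (mod 71) since 48·37 = 1776 ≡ 1, so λ ≡ 41·37 ≡ 26.
  x = λ² - 67 - 67 = 676 - 134 ≡ 45; y = λ·(67 - 45) - 24 ≡ 51. → (45, 51)
4G = (45, 51).
Next 3H:
Repeated addition: build up to 3H.
2H: tangent at (15, 30): λ = (3·15² + 64)/(2·30) ≡ 29/60. 60⁻¹ ≡ 58 (mod 71), so λ ≡ 29·58 ≡ 49.
  x = λ² - 15 - 15 = 2401 - 30 ≡ 28; y = λ·(15 - 28) - 30 ≡ 43. → (28, 43)
3H: (28, 43) + (15, 30). λ = (30 - 43)/(15 - 28) ≡ 58/58 mod 71. 58⁻¹ ≡ 60 (mod 71), so λ ≡ 1.
  x = λ² - 28 - 15 = 1 - 43 ≡ 29; y = λ·(28 - 29) - 43 ≡ 27. → (29, 27)
3H = (29, 27).
Finally 4G + 3H:
(45, 51) + (29, 27). λ = (27 - 51)/(29 - 45) ≡ 47/55 mod 71. 55⁻¹ ≡ 31 (mod 71) since 55·31 = 1705 ≡ 1, so λ ≡ 37.
  x = λ² - 45 - 29 = 1369 - 74 ≡ 17; y = λ·(45 - 17) - 51 ≡ 62. → (17, 62)

(17, 62)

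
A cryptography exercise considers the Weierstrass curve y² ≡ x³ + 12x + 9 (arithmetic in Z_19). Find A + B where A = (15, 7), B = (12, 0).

(8, 3)

(15, 7) + (12, 0). λ = (0 - 7)/(12 - 15) ≡ 12/16 mod 19. 16⁻¹ ≡ 6 (mod 19), so λ ≡ 15.
  x = λ² - 15 - 12 = 225 - 27 ≡ 8; y = λ·(15 - 8) - 7 ≡ 3. → (8, 3)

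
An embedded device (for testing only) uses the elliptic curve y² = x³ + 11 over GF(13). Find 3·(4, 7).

Write G = (4, 7).
Repeated addition: build up to 3G.
2G: tangent at (4, 7): λ = (3·4² + 0)/(2·7) ≡ 9/1. 1⁻¹ ≡ 1 (mod 13) since 1·1 = 1 ≡ 1, so λ ≡ 9·1 ≡ 9.
  x = λ² - 4 - 4 = 81 - 8 ≡ 8; y = λ·(4 - 8) - 7 ≡ 9. → (8, 9)
3G: (8, 9) + (4, 7). λ = (7 - 9)/(4 - 8) ≡ 11/9 mod 13. 9⁻¹ ≡ 3 (mod 13) since 9·3 = 27 ≡ 1, so λ ≡ 7.
  x = λ² - 8 - 4 = 49 - 12 ≡ 11; y = λ·(8 - 11) - 9 ≡ 9. → (11, 9)

(11, 9)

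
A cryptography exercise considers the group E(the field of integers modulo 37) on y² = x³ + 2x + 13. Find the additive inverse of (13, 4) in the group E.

(13, 33)

-(13, 4) = (13, -4 mod 37) = (13, 33).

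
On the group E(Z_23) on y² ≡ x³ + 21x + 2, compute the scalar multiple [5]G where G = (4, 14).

Repeated addition: build up to 5G.
2G: tangent at (4, 14): λ = (3·4² + 21)/(2·14) ≡ 0/5. 5⁻¹ ≡ 14 (mod 23), so λ ≡ 0·14 ≡ 0.
  x = λ² - 4 - 4 = 0 - 8 ≡ 15; y = λ·(4 - 15) - 14 ≡ 9. → (15, 9)
3G: (15, 9) + (4, 14). λ = (14 - 9)/(4 - 15) ≡ 5/12 mod 23. 12⁻¹ ≡ 2 (mod 23) since 12·2 = 24 ≡ 1, so λ ≡ 10.
  x = λ² - 15 - 4 = 100 - 19 ≡ 12; y = λ·(15 - 12) - 9 ≡ 21. → (12, 21)
4G: (12, 21) + (4, 14). λ = (14 - 21)/(4 - 12) ≡ 16/15 mod 23. 15⁻¹ ≡ 20 (mod 23) since 15·20 = 300 ≡ 1, so λ ≡ 21.
  x = λ² - 12 - 4 = 441 - 16 ≡ 11; y = λ·(12 - 11) - 21 ≡ 0. → (11, 0)
5G: (11, 0) + (4, 14). λ = (14 - 0)/(4 - 11) ≡ 14/16 mod 23. 16⁻¹ ≡ 13 (mod 23) since 16·13 = 208 ≡ 1, so λ ≡ 21.
  x = λ² - 11 - 4 = 441 - 15 ≡ 12; y = λ·(11 - 12) - 0 ≡ 2. → (12, 2)

(12, 2)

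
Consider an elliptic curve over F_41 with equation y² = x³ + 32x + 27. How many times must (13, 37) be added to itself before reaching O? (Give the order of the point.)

3

2P: tangent at (13, 37): λ = (3·13² + 32)/(2·37) ≡ 6/33. 33⁻¹ ≡ 5 (mod 41) since 33·5 = 165 ≡ 1, so λ ≡ 6·5 ≡ 30.
  x = λ² - 13 - 13 = 900 - 26 ≡ 13; y = λ·(13 - 13) - 37 ≡ 4. → (13, 4)
3P: (13, 4) + (13, 37): same x and y₁ ≡ -y₂, so the sum is O.
3P = O, so the order is 3.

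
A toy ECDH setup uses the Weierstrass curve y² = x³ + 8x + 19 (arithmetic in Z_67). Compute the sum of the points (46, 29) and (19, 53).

(64, 54)

(46, 29) + (19, 53). λ = (53 - 29)/(19 - 46) ≡ 24/40 mod 67. 40⁻¹ ≡ 62 (mod 67), so λ ≡ 14.
  x = λ² - 46 - 19 = 196 - 65 ≡ 64; y = λ·(46 - 64) - 29 ≡ 54. → (64, 54)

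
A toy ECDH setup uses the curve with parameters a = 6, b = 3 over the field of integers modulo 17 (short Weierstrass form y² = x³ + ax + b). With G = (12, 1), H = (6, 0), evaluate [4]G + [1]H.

First 4G:
Repeated addition: build up to 4G.
2G: tangent at (12, 1): λ = (3·12² + 6)/(2·1) ≡ 13/2. 2⁻¹ ≡ 9 (mod 17) since 2·9 = 18 ≡ 1, so λ ≡ 13·9 ≡ 15.
  x = λ² - 12 - 12 = 225 - 24 ≡ 14; y = λ·(12 - 14) - 1 ≡ 3. → (14, 3)
3G: (14, 3) + (12, 1). λ = (1 - 3)/(12 - 14) ≡ 15/15 mod 17. 15⁻¹ ≡ 8 (mod 17) since 15·8 = 120 ≡ 1, so λ ≡ 1.
  x = λ² - 14 - 12 = 1 - 26 ≡ 9; y = λ·(14 - 9) - 3 ≡ 2. → (9, 2)
4G: (9, 2) + (12, 1). λ = (1 - 2)/(12 - 9) ≡ 16/3 mod 17. 3⁻¹ ≡ 6 (mod 17), so λ ≡ 11.
  x = λ² - 9 - 12 = 121 - 21 ≡ 15; y = λ·(9 - 15) - 2 ≡ 0. → (15, 0)
4G = (15, 0).
Finally 4G + H:
(15, 0) + (6, 0). λ = (0 - 0)/(6 - 15) ≡ 0/8 mod 17. 8⁻¹ ≡ 15 (mod 17), so λ ≡ 0.
  x = λ² - 15 - 6 = 0 - 21 ≡ 13; y = λ·(15 - 13) - 0 ≡ 0. → (13, 0)

(13, 0)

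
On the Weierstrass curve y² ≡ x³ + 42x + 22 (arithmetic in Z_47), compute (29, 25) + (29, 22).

O

The two points share x = 29 and their y-coordinates satisfy 25 + 22 ≡ 0 (mod 47), so they are inverses. Their sum is O.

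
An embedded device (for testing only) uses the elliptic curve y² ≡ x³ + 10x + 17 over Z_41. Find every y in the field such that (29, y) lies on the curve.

x³ + 10x + 17 = 24696 ≡ 14 (mod 41).
14 is a non-residue mod 41; no y exists.

none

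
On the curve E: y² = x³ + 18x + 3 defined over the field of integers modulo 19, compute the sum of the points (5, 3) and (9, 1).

(5, 3) + (9, 1). λ = (1 - 3)/(9 - 5) ≡ 17/4 mod 19. 4⁻¹ ≡ 5 (mod 19) since 4·5 = 20 ≡ 1, so λ ≡ 9.
  x = λ² - 5 - 9 = 81 - 14 ≡ 10; y = λ·(5 - 10) - 3 ≡ 9. → (10, 9)

(10, 9)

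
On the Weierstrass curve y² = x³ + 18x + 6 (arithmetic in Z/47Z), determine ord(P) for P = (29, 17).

2P: tangent at (29, 17): λ = (3·29² + 18)/(2·17) ≡ 3/34. 34⁻¹ ≡ 18 (mod 47), so λ ≡ 3·18 ≡ 7.
  x = λ² - 29 - 29 = 49 - 58 ≡ 38; y = λ·(29 - 38) - 17 ≡ 14. → (38, 14)
3P: (38, 14) + (29, 17). λ = (17 - 14)/(29 - 38) ≡ 3/38 mod 47. 38⁻¹ ≡ 26 (mod 47), so λ ≡ 31.
  x = λ² - 38 - 29 = 961 - 67 ≡ 1; y = λ·(38 - 1) - 14 ≡ 5. → (1, 5)
4P: (1, 5) + (29, 17). λ = (17 - 5)/(29 - 1) ≡ 12/28 mod 47. 28⁻¹ ≡ 42 (mod 47) since 28·42 = 1176 ≡ 1, so λ ≡ 34.
  x = λ² - 1 - 29 = 1156 - 30 ≡ 45; y = λ·(1 - 45) - 5 ≡ 3. → (45, 3)
5P: (45, 3) + (29, 17). λ = (17 - 3)/(29 - 45) ≡ 14/31 mod 47. 31⁻¹ ≡ 44 (mod 47), so λ ≡ 5.
  x = λ² - 45 - 29 = 25 - 74 ≡ 45; y = λ·(45 - 45) - 3 ≡ 44. → (45, 44)
6P: (45, 44) + (29, 17). λ = (17 - 44)/(29 - 45) ≡ 20/31 mod 47. 31⁻¹ ≡ 44 (mod 47) since 31·44 = 1364 ≡ 1, so λ ≡ 34.
  x = λ² - 45 - 29 = 1156 - 74 ≡ 1; y = λ·(45 - 1) - 44 ≡ 42. → (1, 42)
7P: (1, 42) + (29, 17). λ = (17 - 42)/(29 - 1) ≡ 22/28 mod 47. 28⁻¹ ≡ 42 (mod 47), so λ ≡ 31.
  x = λ² - 1 - 29 = 961 - 30 ≡ 38; y = λ·(1 - 38) - 42 ≡ 33. → (38, 33)
8P: (38, 33) + (29, 17). λ = (17 - 33)/(29 - 38) ≡ 31/38 mod 47. 38⁻¹ ≡ 26 (mod 47) since 38·26 = 988 ≡ 1, so λ ≡ 7.
  x = λ² - 38 - 29 = 49 - 67 ≡ 29; y = λ·(38 - 29) - 33 ≡ 30. → (29, 30)
9P: (29, 30) + (29, 17): same x and y₁ ≡ -y₂, so the sum is ∞.
9P = ∞, so the order is 9.

9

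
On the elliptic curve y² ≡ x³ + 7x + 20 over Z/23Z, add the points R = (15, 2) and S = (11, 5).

(15, 2) + (11, 5). λ = (5 - 2)/(11 - 15) ≡ 3/19 mod 23. 19⁻¹ ≡ 17 (mod 23), so λ ≡ 5.
  x = λ² - 15 - 11 = 25 - 26 ≡ 22; y = λ·(15 - 22) - 2 ≡ 9. → (22, 9)

(22, 9)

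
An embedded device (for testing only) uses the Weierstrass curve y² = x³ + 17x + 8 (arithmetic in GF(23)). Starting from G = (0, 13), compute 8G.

(16, 12)

Repeated addition: build up to 8G.
2G: tangent at (0, 13): λ = (3·0² + 17)/(2·13) ≡ 17/3. 3⁻¹ ≡ 8 (mod 23), so λ ≡ 17·8 ≡ 21.
  x = λ² - 0 - 0 = 441 - 0 ≡ 4; y = λ·(0 - 4) - 13 ≡ 18. → (4, 18)
3G: (4, 18) + (0, 13). λ = (13 - 18)/(0 - 4) ≡ 18/19 mod 23. 19⁻¹ ≡ 17 (mod 23) since 19·17 = 323 ≡ 1, so λ ≡ 7.
  x = λ² - 4 - 0 = 49 - 4 ≡ 22; y = λ·(4 - 22) - 18 ≡ 17. → (22, 17)
4G: (22, 17) + (0, 13). λ = (13 - 17)/(0 - 22) ≡ 19/1 mod 23. 1⁻¹ ≡ 1 (mod 23), so λ ≡ 19.
  x = λ² - 22 - 0 = 361 - 22 ≡ 17; y = λ·(22 - 17) - 17 ≡ 9. → (17, 9)
5G: (17, 9) + (0, 13). λ = (13 - 9)/(0 - 17) ≡ 4/6 mod 23. 6⁻¹ ≡ 4 (mod 23) since 6·4 = 24 ≡ 1, so λ ≡ 16.
  x = λ² - 17 - 0 = 256 - 17 ≡ 9; y = λ·(17 - 9) - 9 ≡ 4. → (9, 4)
6G: (9, 4) + (0, 13). λ = (13 - 4)/(0 - 9) ≡ 9/14 mod 23. 14⁻¹ ≡ 5 (mod 23) since 14·5 = 70 ≡ 1, so λ ≡ 22.
  x = λ² - 9 - 0 = 484 - 9 ≡ 15; y = λ·(9 - 15) - 4 ≡ 2. → (15, 2)
7G: (15, 2) + (0, 13). λ = (13 - 2)/(0 - 15) ≡ 11/8 mod 23. 8⁻¹ ≡ 3 (mod 23) since 8·3 = 24 ≡ 1, so λ ≡ 10.
  x = λ² - 15 - 0 = 100 - 15 ≡ 16; y = λ·(15 - 16) - 2 ≡ 11. → (16, 11)
8G: (16, 11) + (0, 13). λ = (13 - 11)/(0 - 16) ≡ 2/7 mod 23. 7⁻¹ ≡ 10 (mod 23) since 7·10 = 70 ≡ 1, so λ ≡ 20.
  x = λ² - 16 - 0 = 400 - 16 ≡ 16; y = λ·(16 - 16) - 11 ≡ 12. → (16, 12)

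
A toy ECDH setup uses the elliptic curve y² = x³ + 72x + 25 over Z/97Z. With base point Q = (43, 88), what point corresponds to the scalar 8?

(47, 85)

Repeated addition: build up to 8Q.
2Q: tangent at (43, 88): λ = (3·43² + 72)/(2·88) ≡ 90/79. 79⁻¹ ≡ 70 (mod 97), so λ ≡ 90·70 ≡ 92.
  x = λ² - 43 - 43 = 8464 - 86 ≡ 36; y = λ·(43 - 36) - 88 ≡ 71. → (36, 71)
3Q: (36, 71) + (43, 88). λ = (88 - 71)/(43 - 36) ≡ 17/7 mod 97. 7⁻¹ ≡ 14 (mod 97), so λ ≡ 44.
  x = λ² - 36 - 43 = 1936 - 79 ≡ 14; y = λ·(36 - 14) - 71 ≡ 24. → (14, 24)
4Q: (14, 24) + (43, 88). λ = (88 - 24)/(43 - 14) ≡ 64/29 mod 97. 29⁻¹ ≡ 87 (mod 97) since 29·87 = 2523 ≡ 1, so λ ≡ 39.
  x = λ² - 14 - 43 = 1521 - 57 ≡ 9; y = λ·(14 - 9) - 24 ≡ 74. → (9, 74)
5Q: (9, 74) + (43, 88). λ = (88 - 74)/(43 - 9) ≡ 14/34 mod 97. 34⁻¹ ≡ 20 (mod 97), so λ ≡ 86.
  x = λ² - 9 - 43 = 7396 - 52 ≡ 69; y = λ·(9 - 69) - 74 ≡ 4. → (69, 4)
6Q: (69, 4) + (43, 88). λ = (88 - 4)/(43 - 69) ≡ 84/71 mod 97. 71⁻¹ ≡ 41 (mod 97) since 71·41 = 2911 ≡ 1, so λ ≡ 49.
  x = λ² - 69 - 43 = 2401 - 112 ≡ 58; y = λ·(69 - 58) - 4 ≡ 50. → (58, 50)
7Q: (58, 50) + (43, 88). λ = (88 - 50)/(43 - 58) ≡ 38/82 mod 97. 82⁻¹ ≡ 84 (mod 97), so λ ≡ 88.
  x = λ² - 58 - 43 = 7744 - 101 ≡ 77; y = λ·(58 - 77) - 50 ≡ 24. → (77, 24)
8Q: (77, 24) + (43, 88). λ = (88 - 24)/(43 - 77) ≡ 64/63 mod 97. 63⁻¹ ≡ 77 (mod 97) since 63·77 = 4851 ≡ 1, so λ ≡ 78.
  x = λ² - 77 - 43 = 6084 - 120 ≡ 47; y = λ·(77 - 47) - 24 ≡ 85. → (47, 85)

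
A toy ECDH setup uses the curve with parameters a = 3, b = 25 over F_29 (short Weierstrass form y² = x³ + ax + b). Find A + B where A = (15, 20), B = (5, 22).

(16, 15)

(15, 20) + (5, 22). λ = (22 - 20)/(5 - 15) ≡ 2/19 mod 29. 19⁻¹ ≡ 26 (mod 29) since 19·26 = 494 ≡ 1, so λ ≡ 23.
  x = λ² - 15 - 5 = 529 - 20 ≡ 16; y = λ·(15 - 16) - 20 ≡ 15. → (16, 15)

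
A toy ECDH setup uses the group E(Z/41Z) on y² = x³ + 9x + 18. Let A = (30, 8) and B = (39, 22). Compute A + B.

(30, 8) + (39, 22). λ = (22 - 8)/(39 - 30) ≡ 14/9 mod 41. 9⁻¹ ≡ 32 (mod 41) since 9·32 = 288 ≡ 1, so λ ≡ 38.
  x = λ² - 30 - 39 = 1444 - 69 ≡ 22; y = λ·(30 - 22) - 8 ≡ 9. → (22, 9)

(22, 9)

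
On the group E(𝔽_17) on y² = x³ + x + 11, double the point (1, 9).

(14, 7)

tangent at (1, 9): λ = (3·1² + 1)/(2·9) ≡ 4/1. 1⁻¹ ≡ 1 (mod 17), so λ ≡ 4·1 ≡ 4.
  x = λ² - 1 - 1 = 16 - 2 ≡ 14; y = λ·(1 - 14) - 9 ≡ 7. → (14, 7)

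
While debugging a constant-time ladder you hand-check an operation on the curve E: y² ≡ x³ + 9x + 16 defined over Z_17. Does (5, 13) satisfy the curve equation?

y² = 13² ≡ 16; x³ + 9x + 16 = 186 ≡ 16 (mod 17). 16 = 16.

yes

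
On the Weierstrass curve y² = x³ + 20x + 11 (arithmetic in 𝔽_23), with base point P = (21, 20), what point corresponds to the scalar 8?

Double-and-add on 8 = (1000)₂. Start with P = (21, 20) for the leading 1-bit.
double: tangent at (21, 20): λ = (3·21² + 20)/(2·20) ≡ 9/17. 17⁻¹ ≡ 19 (mod 23), so λ ≡ 9·19 ≡ 10.
  x = λ² - 21 - 21 = 100 - 42 ≡ 12; y = λ·(21 - 12) - 20 ≡ 1. → (12, 1)
double: tangent at (12, 1): λ = (3·12² + 20)/(2·1) ≡ 15/2. 2⁻¹ ≡ 12 (mod 23) since 2·12 = 24 ≡ 1, so λ ≡ 15·12 ≡ 19.
  x = λ² - 12 - 12 = 361 - 24 ≡ 15; y = λ·(12 - 15) - 1 ≡ 11. → (15, 11)
double: tangent at (15, 11): λ = (3·15² + 20)/(2·11) ≡ 5/22. 22⁻¹ ≡ 22 (mod 23), so λ ≡ 5·22 ≡ 18.
  x = λ² - 15 - 15 = 324 - 30 ≡ 18; y = λ·(15 - 18) - 11 ≡ 4. → (18, 4)

(18, 4)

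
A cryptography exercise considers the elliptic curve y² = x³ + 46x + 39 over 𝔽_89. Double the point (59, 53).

tangent at (59, 53): λ = (3·59² + 46)/(2·53) ≡ 76/17. 17⁻¹ ≡ 21 (mod 89) since 17·21 = 357 ≡ 1, so λ ≡ 76·21 ≡ 83.
  x = λ² - 59 - 59 = 6889 - 118 ≡ 7; y = λ·(59 - 7) - 53 ≡ 80. → (7, 80)

(7, 80)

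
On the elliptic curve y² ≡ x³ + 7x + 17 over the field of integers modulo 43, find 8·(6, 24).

Write G = (6, 24).
Double-and-add on 8 = (1000)₂. Start with G = (6, 24) for the leading 1-bit.
double: tangent at (6, 24): λ = (3·6² + 7)/(2·24) ≡ 29/5. 5⁻¹ ≡ 26 (mod 43), so λ ≡ 29·26 ≡ 23.
  x = λ² - 6 - 6 = 529 - 12 ≡ 1; y = λ·(6 - 1) - 24 ≡ 5. → (1, 5)
double: tangent at (1, 5): λ = (3·1² + 7)/(2·5) ≡ 10/10. 10⁻¹ ≡ 13 (mod 43) since 10·13 = 130 ≡ 1, so λ ≡ 10·13 ≡ 1.
  x = λ² - 1 - 1 = 1 - 2 ≡ 42; y = λ·(1 - 42) - 5 ≡ 40. → (42, 40)
double: tangent at (42, 40): λ = (3·42² + 7)/(2·40) ≡ 10/37. 37⁻¹ ≡ 7 (mod 43), so λ ≡ 10·7 ≡ 27.
  x = λ² - 42 - 42 = 729 - 84 ≡ 0; y = λ·(42 - 0) - 40 ≡ 19. → (0, 19)

(0, 19)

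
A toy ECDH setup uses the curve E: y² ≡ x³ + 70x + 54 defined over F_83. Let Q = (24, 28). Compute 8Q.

(49, 6)

Double-and-add on 8 = (1000)₂. Start with Q = (24, 28) for the leading 1-bit.
double: tangent at (24, 28): λ = (3·24² + 70)/(2·28) ≡ 55/56. 56⁻¹ ≡ 43 (mod 83), so λ ≡ 55·43 ≡ 41.
  x = λ² - 24 - 24 = 1681 - 48 ≡ 56; y = λ·(24 - 56) - 28 ≡ 71. → (56, 71)
double: tangent at (56, 71): λ = (3·56² + 70)/(2·71) ≡ 16/59. 59⁻¹ ≡ 38 (mod 83) since 59·38 = 2242 ≡ 1, so λ ≡ 16·38 ≡ 27.
  x = λ² - 56 - 56 = 729 - 112 ≡ 36; y = λ·(56 - 36) - 71 ≡ 54. → (36, 54)
double: tangent at (36, 54): λ = (3·36² + 70)/(2·54) ≡ 57/25. 25⁻¹ ≡ 10 (mod 83), so λ ≡ 57·10 ≡ 72.
  x = λ² - 36 - 36 = 5184 - 72 ≡ 49; y = λ·(36 - 49) - 54 ≡ 6. → (49, 6)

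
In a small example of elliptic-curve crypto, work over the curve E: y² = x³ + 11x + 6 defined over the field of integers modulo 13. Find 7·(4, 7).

Write G = (4, 7).
Double-and-add on 7 = (111)₂. Start with G = (4, 7) for the leading 1-bit.
double: tangent at (4, 7): λ = (3·4² + 11)/(2·7) ≡ 7/1. 1⁻¹ ≡ 1 (mod 13) since 1·1 = 1 ≡ 1, so λ ≡ 7·1 ≡ 7.
  x = λ² - 4 - 4 = 49 - 8 ≡ 2; y = λ·(4 - 2) - 7 ≡ 7. → (2, 7)
add G: (2, 7) + (4, 7). λ = (7 - 7)/(4 - 2) ≡ 0/2 mod 13. 2⁻¹ ≡ 7 (mod 13), so λ ≡ 0.
  x = λ² - 2 - 4 = 0 - 6 ≡ 7; y = λ·(2 - 7) - 7 ≡ 6. → (7, 6)
double: tangent at (7, 6): λ = (3·7² + 11)/(2·6) ≡ 2/12. 12⁻¹ ≡ 12 (mod 13) since 12·12 = 144 ≡ 1, so λ ≡ 2·12 ≡ 11.
  x = λ² - 7 - 7 = 121 - 14 ≡ 3; y = λ·(7 - 3) - 6 ≡ 12. → (3, 12)
add G: (3, 12) + (4, 7). λ = (7 - 12)/(4 - 3) ≡ 8/1 mod 13. 1⁻¹ ≡ 1 (mod 13) since 1·1 = 1 ≡ 1, so λ ≡ 8.
  x = λ² - 3 - 4 = 64 - 7 ≡ 5; y = λ·(3 - 5) - 12 ≡ 11. → (5, 11)

(5, 11)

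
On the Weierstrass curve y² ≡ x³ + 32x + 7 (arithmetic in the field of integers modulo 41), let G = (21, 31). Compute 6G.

Repeated addition: build up to 6G.
2G: tangent at (21, 31): λ = (3·21² + 32)/(2·31) ≡ 2/21. 21⁻¹ ≡ 2 (mod 41), so λ ≡ 2·2 ≡ 4.
  x = λ² - 21 - 21 = 16 - 42 ≡ 15; y = λ·(21 - 15) - 31 ≡ 34. → (15, 34)
3G: (15, 34) + (21, 31). λ = (31 - 34)/(21 - 15) ≡ 38/6 mod 41. 6⁻¹ ≡ 7 (mod 41) since 6·7 = 42 ≡ 1, so λ ≡ 20.
  x = λ² - 15 - 21 = 400 - 36 ≡ 36; y = λ·(15 - 36) - 34 ≡ 38. → (36, 38)
4G: (36, 38) + (21, 31). λ = (31 - 38)/(21 - 36) ≡ 34/26 mod 41. 26⁻¹ ≡ 30 (mod 41), so λ ≡ 36.
  x = λ² - 36 - 21 = 1296 - 57 ≡ 9; y = λ·(36 - 9) - 38 ≡ 32. → (9, 32)
5G: (9, 32) + (21, 31). λ = (31 - 32)/(21 - 9) ≡ 40/12 mod 41. 12⁻¹ ≡ 24 (mod 41), so λ ≡ 17.
  x = λ² - 9 - 21 = 289 - 30 ≡ 13; y = λ·(9 - 13) - 32 ≡ 23. → (13, 23)
6G: (13, 23) + (21, 31). λ = (31 - 23)/(21 - 13) ≡ 8/8 mod 41. 8⁻¹ ≡ 36 (mod 41), so λ ≡ 1.
  x = λ² - 13 - 21 = 1 - 34 ≡ 8; y = λ·(13 - 8) - 23 ≡ 23. → (8, 23)

(8, 23)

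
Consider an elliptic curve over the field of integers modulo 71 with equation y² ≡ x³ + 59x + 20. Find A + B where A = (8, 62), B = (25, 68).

(31, 51)

(8, 62) + (25, 68). λ = (68 - 62)/(25 - 8) ≡ 6/17 mod 71. 17⁻¹ ≡ 46 (mod 71), so λ ≡ 63.
  x = λ² - 8 - 25 = 3969 - 33 ≡ 31; y = λ·(8 - 31) - 62 ≡ 51. → (31, 51)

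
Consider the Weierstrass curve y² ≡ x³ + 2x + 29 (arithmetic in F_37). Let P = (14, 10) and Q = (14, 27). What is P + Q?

The two points share x = 14 and their y-coordinates satisfy 10 + 27 ≡ 0 (mod 37), so they are inverses. Their sum is O.

O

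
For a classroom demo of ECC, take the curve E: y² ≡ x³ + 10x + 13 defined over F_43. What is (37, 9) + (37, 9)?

(21, 29)

tangent at (37, 9): λ = (3·37² + 10)/(2·9) ≡ 32/18. 18⁻¹ ≡ 12 (mod 43) since 18·12 = 216 ≡ 1, so λ ≡ 32·12 ≡ 40.
  x = λ² - 37 - 37 = 1600 - 74 ≡ 21; y = λ·(37 - 21) - 9 ≡ 29. → (21, 29)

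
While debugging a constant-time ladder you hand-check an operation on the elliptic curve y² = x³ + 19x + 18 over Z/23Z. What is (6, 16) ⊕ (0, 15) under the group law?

(10, 14)

(6, 16) + (0, 15). λ = (15 - 16)/(0 - 6) ≡ 22/17 mod 23. 17⁻¹ ≡ 19 (mod 23), so λ ≡ 4.
  x = λ² - 6 - 0 = 16 - 6 ≡ 10; y = λ·(6 - 10) - 16 ≡ 14. → (10, 14)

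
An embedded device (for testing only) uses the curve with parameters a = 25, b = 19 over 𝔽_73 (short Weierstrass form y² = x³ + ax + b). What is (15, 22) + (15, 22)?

(59, 8)

tangent at (15, 22): λ = (3·15² + 25)/(2·22) ≡ 43/44. 44⁻¹ ≡ 5 (mod 73), so λ ≡ 43·5 ≡ 69.
  x = λ² - 15 - 15 = 4761 - 30 ≡ 59; y = λ·(15 - 59) - 22 ≡ 8. → (59, 8)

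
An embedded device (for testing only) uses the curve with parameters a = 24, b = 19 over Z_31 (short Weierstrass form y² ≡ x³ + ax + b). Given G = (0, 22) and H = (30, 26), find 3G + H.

(23, 20)

First 3G:
Repeated addition: build up to 3G.
2G: tangent at (0, 22): λ = (3·0² + 24)/(2·22) ≡ 24/13. 13⁻¹ ≡ 12 (mod 31), so λ ≡ 24·12 ≡ 9.
  x = λ² - 0 - 0 = 81 - 0 ≡ 19; y = λ·(0 - 19) - 22 ≡ 24. → (19, 24)
3G: (19, 24) + (0, 22). λ = (22 - 24)/(0 - 19) ≡ 29/12 mod 31. 12⁻¹ ≡ 13 (mod 31), so λ ≡ 5.
  x = λ² - 19 - 0 = 25 - 19 ≡ 6; y = λ·(19 - 6) - 24 ≡ 10. → (6, 10)
3G = (6, 10).
Finally 3G + H:
(6, 10) + (30, 26). λ = (26 - 10)/(30 - 6) ≡ 16/24 mod 31. 24⁻¹ ≡ 22 (mod 31) since 24·22 = 528 ≡ 1, so λ ≡ 11.
  x = λ² - 6 - 30 = 121 - 36 ≡ 23; y = λ·(6 - 23) - 10 ≡ 20. → (23, 20)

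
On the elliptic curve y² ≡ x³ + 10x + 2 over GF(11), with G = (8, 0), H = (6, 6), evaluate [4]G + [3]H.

(6, 5)

First 4G:
Repeated addition: build up to 4G.
2G: (8, 0) + (8, 0): same x and y₁ ≡ -y₂, so the sum is O.
3G: O + (8, 0) = (8, 0) (identity).
4G: (8, 0) + (8, 0): same x and y₁ ≡ -y₂, so the sum is O.
4G = O.
Next 3H:
Repeated addition: build up to 3H.
2H: tangent at (6, 6): λ = (3·6² + 10)/(2·6) ≡ 8/1. 1⁻¹ ≡ 1 (mod 11), so λ ≡ 8·1 ≡ 8.
  x = λ² - 6 - 6 = 64 - 12 ≡ 8; y = λ·(6 - 8) - 6 ≡ 0. → (8, 0)
3H: (8, 0) + (6, 6). λ = (6 - 0)/(6 - 8) ≡ 6/9 mod 11. 9⁻¹ ≡ 5 (mod 11), so λ ≡ 8.
  x = λ² - 8 - 6 = 64 - 14 ≡ 6; y = λ·(8 - 6) - 0 ≡ 5. → (6, 5)
3H = (6, 5).
Finally 4G + 3H:
O + (6, 5) = (6, 5) (identity).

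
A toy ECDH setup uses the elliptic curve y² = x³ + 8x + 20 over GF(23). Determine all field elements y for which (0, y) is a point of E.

none

x³ + 8x + 20 = 20 ≡ 20 (mod 23).
20 is a non-residue mod 23; no y exists.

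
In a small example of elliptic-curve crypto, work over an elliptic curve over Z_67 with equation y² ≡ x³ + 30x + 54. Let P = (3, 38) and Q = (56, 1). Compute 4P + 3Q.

First 4P:
Double-and-add on 4 = (100)₂. Start with P = (3, 38) for the leading 1-bit.
double: tangent at (3, 38): λ = (3·3² + 30)/(2·38) ≡ 57/9. 9⁻¹ ≡ 15 (mod 67), so λ ≡ 57·15 ≡ 51.
  x = λ² - 3 - 3 = 2601 - 6 ≡ 49; y = λ·(3 - 49) - 38 ≡ 28. → (49, 28)
double: tangent at (49, 28): λ = (3·49² + 30)/(2·28) ≡ 64/56. 56⁻¹ ≡ 6 (mod 67), so λ ≡ 64·6 ≡ 49.
  x = λ² - 49 - 49 = 2401 - 98 ≡ 25; y = λ·(49 - 25) - 28 ≡ 9. → (25, 9)
4P = (25, 9).
Next 3Q:
Repeated addition: build up to 3Q.
2Q: tangent at (56, 1): λ = (3·56² + 30)/(2·1) ≡ 58/2. 2⁻¹ ≡ 34 (mod 67), so λ ≡ 58·34 ≡ 29.
  x = λ² - 56 - 56 = 841 - 112 ≡ 59; y = λ·(56 - 59) - 1 ≡ 46. → (59, 46)
3Q: (59, 46) + (56, 1). λ = (1 - 46)/(56 - 59) ≡ 22/64 mod 67. 64⁻¹ ≡ 22 (mod 67), so λ ≡ 15.
  x = λ² - 59 - 56 = 225 - 115 ≡ 43; y = λ·(59 - 43) - 46 ≡ 60. → (43, 60)
3Q = (43, 60).
Finally 4P + 3Q:
(25, 9) + (43, 60). λ = (60 - 9)/(43 - 25) ≡ 51/18 mod 67. 18⁻¹ ≡ 41 (mod 67), so λ ≡ 14.
  x = λ² - 25 - 43 = 196 - 68 ≡ 61; y = λ·(25 - 61) - 9 ≡ 23. → (61, 23)

(61, 23)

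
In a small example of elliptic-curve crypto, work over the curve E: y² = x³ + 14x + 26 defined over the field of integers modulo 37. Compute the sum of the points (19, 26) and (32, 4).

(2, 5)

(19, 26) + (32, 4). λ = (4 - 26)/(32 - 19) ≡ 15/13 mod 37. 13⁻¹ ≡ 20 (mod 37), so λ ≡ 4.
  x = λ² - 19 - 32 = 16 - 51 ≡ 2; y = λ·(19 - 2) - 26 ≡ 5. → (2, 5)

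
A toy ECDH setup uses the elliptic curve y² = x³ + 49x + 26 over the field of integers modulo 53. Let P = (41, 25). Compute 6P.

(31, 38)

Double-and-add on 6 = (110)₂. Start with P = (41, 25) for the leading 1-bit.
double: tangent at (41, 25): λ = (3·41² + 49)/(2·25) ≡ 4/50. 50⁻¹ ≡ 35 (mod 53), so λ ≡ 4·35 ≡ 34.
  x = λ² - 41 - 41 = 1156 - 82 ≡ 14; y = λ·(41 - 14) - 25 ≡ 45. → (14, 45)
add P: (14, 45) + (41, 25). λ = (25 - 45)/(41 - 14) ≡ 33/27 mod 53. 27⁻¹ ≡ 2 (mod 53) since 27·2 = 54 ≡ 1, so λ ≡ 13.
  x = λ² - 14 - 41 = 169 - 55 ≡ 8; y = λ·(14 - 8) - 45 ≡ 33. → (8, 33)
double: tangent at (8, 33): λ = (3·8² + 49)/(2·33) ≡ 29/13. 13⁻¹ ≡ 49 (mod 53), so λ ≡ 29·49 ≡ 43.
  x = λ² - 8 - 8 = 1849 - 16 ≡ 31; y = λ·(8 - 31) - 33 ≡ 38. → (31, 38)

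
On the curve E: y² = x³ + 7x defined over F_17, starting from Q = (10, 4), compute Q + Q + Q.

(7, 16)

Repeated addition: build up to 3Q.
2Q: tangent at (10, 4): λ = (3·10² + 7)/(2·4) ≡ 1/8. 8⁻¹ ≡ 15 (mod 17), so λ ≡ 1·15 ≡ 15.
  x = λ² - 10 - 10 = 225 - 20 ≡ 1; y = λ·(10 - 1) - 4 ≡ 12. → (1, 12)
3Q: (1, 12) + (10, 4). λ = (4 - 12)/(10 - 1) ≡ 9/9 mod 17. 9⁻¹ ≡ 2 (mod 17) since 9·2 = 18 ≡ 1, so λ ≡ 1.
  x = λ² - 1 - 10 = 1 - 11 ≡ 7; y = λ·(1 - 7) - 12 ≡ 16. → (7, 16)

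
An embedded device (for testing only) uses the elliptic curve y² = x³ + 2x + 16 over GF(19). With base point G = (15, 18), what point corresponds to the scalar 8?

(2, 16)

Double-and-add on 8 = (1000)₂. Start with G = (15, 18) for the leading 1-bit.
double: tangent at (15, 18): λ = (3·15² + 2)/(2·18) ≡ 12/17. 17⁻¹ ≡ 9 (mod 19), so λ ≡ 12·9 ≡ 13.
  x = λ² - 15 - 15 = 169 - 30 ≡ 6; y = λ·(15 - 6) - 18 ≡ 4. → (6, 4)
double: tangent at (6, 4): λ = (3·6² + 2)/(2·4) ≡ 15/8. 8⁻¹ ≡ 12 (mod 19), so λ ≡ 15·12 ≡ 9.
  x = λ² - 6 - 6 = 81 - 12 ≡ 12; y = λ·(6 - 12) - 4 ≡ 18. → (12, 18)
double: tangent at (12, 18): λ = (3·12² + 2)/(2·18) ≡ 16/17. 17⁻¹ ≡ 9 (mod 19), so λ ≡ 16·9 ≡ 11.
  x = λ² - 12 - 12 = 121 - 24 ≡ 2; y = λ·(12 - 2) - 18 ≡ 16. → (2, 16)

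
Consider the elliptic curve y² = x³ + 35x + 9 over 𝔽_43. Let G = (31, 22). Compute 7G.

Double-and-add on 7 = (111)₂. Start with G = (31, 22) for the leading 1-bit.
double: tangent at (31, 22): λ = (3·31² + 35)/(2·22) ≡ 37/1. 1⁻¹ ≡ 1 (mod 43), so λ ≡ 37·1 ≡ 37.
  x = λ² - 31 - 31 = 1369 - 62 ≡ 17; y = λ·(31 - 17) - 22 ≡ 23. → (17, 23)
add G: (17, 23) + (31, 22). λ = (22 - 23)/(31 - 17) ≡ 42/14 mod 43. 14⁻¹ ≡ 40 (mod 43) since 14·40 = 560 ≡ 1, so λ ≡ 3.
  x = λ² - 17 - 31 = 9 - 48 ≡ 4; y = λ·(17 - 4) - 23 ≡ 16. → (4, 16)
double: tangent at (4, 16): λ = (3·4² + 35)/(2·16) ≡ 40/32. 32⁻¹ ≡ 39 (mod 43) since 32·39 = 1248 ≡ 1, so λ ≡ 40·39 ≡ 12.
  x = λ² - 4 - 4 = 144 - 8 ≡ 7; y = λ·(4 - 7) - 16 ≡ 34. → (7, 34)
add G: (7, 34) + (31, 22). λ = (22 - 34)/(31 - 7) ≡ 31/24 mod 43. 24⁻¹ ≡ 9 (mod 43), so λ ≡ 21.
  x = λ² - 7 - 31 = 441 - 38 ≡ 16; y = λ·(7 - 16) - 34 ≡ 35. → (16, 35)

(16, 35)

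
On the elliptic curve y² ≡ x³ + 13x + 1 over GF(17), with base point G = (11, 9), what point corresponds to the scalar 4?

Double-and-add on 4 = (100)₂. Start with G = (11, 9) for the leading 1-bit.
double: tangent at (11, 9): λ = (3·11² + 13)/(2·9) ≡ 2/1. 1⁻¹ ≡ 1 (mod 17), so λ ≡ 2·1 ≡ 2.
  x = λ² - 11 - 11 = 4 - 22 ≡ 16; y = λ·(11 - 16) - 9 ≡ 15. → (16, 15)
double: tangent at (16, 15): λ = (3·16² + 13)/(2·15) ≡ 16/13. 13⁻¹ ≡ 4 (mod 17), so λ ≡ 16·4 ≡ 13.
  x = λ² - 16 - 16 = 169 - 32 ≡ 1; y = λ·(16 - 1) - 15 ≡ 10. → (1, 10)

(1, 10)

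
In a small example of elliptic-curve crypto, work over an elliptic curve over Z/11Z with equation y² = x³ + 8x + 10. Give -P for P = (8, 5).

(8, 6)

-(8, 5) = (8, -5 mod 11) = (8, 6).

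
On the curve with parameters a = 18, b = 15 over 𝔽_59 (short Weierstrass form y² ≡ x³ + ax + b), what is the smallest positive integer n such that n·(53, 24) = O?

3

2P: tangent at (53, 24): λ = (3·53² + 18)/(2·24) ≡ 8/48. 48⁻¹ ≡ 16 (mod 59), so λ ≡ 8·16 ≡ 10.
  x = λ² - 53 - 53 = 100 - 106 ≡ 53; y = λ·(53 - 53) - 24 ≡ 35. → (53, 35)
3P: (53, 35) + (53, 24): same x and y₁ ≡ -y₂, so the sum is O.
3P = O, so the order is 3.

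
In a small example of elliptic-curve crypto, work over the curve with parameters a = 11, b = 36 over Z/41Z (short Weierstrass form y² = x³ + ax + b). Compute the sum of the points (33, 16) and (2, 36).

(33, 16) + (2, 36). λ = (36 - 16)/(2 - 33) ≡ 20/10 mod 41. 10⁻¹ ≡ 37 (mod 41), so λ ≡ 2.
  x = λ² - 33 - 2 = 4 - 35 ≡ 10; y = λ·(33 - 10) - 16 ≡ 30. → (10, 30)

(10, 30)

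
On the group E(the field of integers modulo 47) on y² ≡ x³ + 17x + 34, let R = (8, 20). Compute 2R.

(40, 29)

tangent at (8, 20): λ = (3·8² + 17)/(2·20) ≡ 21/40. 40⁻¹ ≡ 20 (mod 47) since 40·20 = 800 ≡ 1, so λ ≡ 21·20 ≡ 44.
  x = λ² - 8 - 8 = 1936 - 16 ≡ 40; y = λ·(8 - 40) - 20 ≡ 29. → (40, 29)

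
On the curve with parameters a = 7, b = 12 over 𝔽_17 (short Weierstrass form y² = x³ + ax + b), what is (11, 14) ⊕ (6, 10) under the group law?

(2, 0)

(11, 14) + (6, 10). λ = (10 - 14)/(6 - 11) ≡ 13/12 mod 17. 12⁻¹ ≡ 10 (mod 17), so λ ≡ 11.
  x = λ² - 11 - 6 = 121 - 17 ≡ 2; y = λ·(11 - 2) - 14 ≡ 0. → (2, 0)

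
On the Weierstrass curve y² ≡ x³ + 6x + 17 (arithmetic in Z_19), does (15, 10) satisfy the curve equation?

yes

y² = 10² ≡ 5; x³ + 6x + 17 = 3482 ≡ 5 (mod 19). 5 = 5.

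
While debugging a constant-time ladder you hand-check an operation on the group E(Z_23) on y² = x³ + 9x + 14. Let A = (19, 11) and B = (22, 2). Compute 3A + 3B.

(11, 8)

First 3A:
Repeated addition: build up to 3A.
2A: tangent at (19, 11): λ = (3·19² + 9)/(2·11) ≡ 11/22. 22⁻¹ ≡ 22 (mod 23) since 22·22 = 484 ≡ 1, so λ ≡ 11·22 ≡ 12.
  x = λ² - 19 - 19 = 144 - 38 ≡ 14; y = λ·(19 - 14) - 11 ≡ 3. → (14, 3)
3A: (14, 3) + (19, 11). λ = (11 - 3)/(19 - 14) ≡ 8/5 mod 23. 5⁻¹ ≡ 14 (mod 23), so λ ≡ 20.
  x = λ² - 14 - 19 = 400 - 33 ≡ 22; y = λ·(14 - 22) - 3 ≡ 21. → (22, 21)
3A = (22, 21).
Next 3B:
Repeated addition: build up to 3B.
2B: tangent at (22, 2): λ = (3·22² + 9)/(2·2) ≡ 12/4. 4⁻¹ ≡ 6 (mod 23), so λ ≡ 12·6 ≡ 3.
  x = λ² - 22 - 22 = 9 - 44 ≡ 11; y = λ·(22 - 11) - 2 ≡ 8. → (11, 8)
3B: (11, 8) + (22, 2). λ = (2 - 8)/(22 - 11) ≡ 17/11 mod 23. 11⁻¹ ≡ 21 (mod 23), so λ ≡ 12.
  x = λ² - 11 - 22 = 144 - 33 ≡ 19; y = λ·(11 - 19) - 8 ≡ 11. → (19, 11)
3B = (19, 11).
Finally 3A + 3B:
(22, 21) + (19, 11). λ = (11 - 21)/(19 - 22) ≡ 13/20 mod 23. 20⁻¹ ≡ 15 (mod 23) since 20·15 = 300 ≡ 1, so λ ≡ 11.
  x = λ² - 22 - 19 = 121 - 41 ≡ 11; y = λ·(22 - 11) - 21 ≡ 8. → (11, 8)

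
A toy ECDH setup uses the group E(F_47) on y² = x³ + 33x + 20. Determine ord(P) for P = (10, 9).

7

2P: tangent at (10, 9): λ = (3·10² + 33)/(2·9) ≡ 4/18. 18⁻¹ ≡ 34 (mod 47), so λ ≡ 4·34 ≡ 42.
  x = λ² - 10 - 10 = 1764 - 20 ≡ 5; y = λ·(10 - 5) - 9 ≡ 13. → (5, 13)
3P: (5, 13) + (10, 9). λ = (9 - 13)/(10 - 5) ≡ 43/5 mod 47. 5⁻¹ ≡ 19 (mod 47), so λ ≡ 18.
  x = λ² - 5 - 10 = 324 - 15 ≡ 27; y = λ·(5 - 27) - 13 ≡ 14. → (27, 14)
4P: (27, 14) + (10, 9). λ = (9 - 14)/(10 - 27) ≡ 42/30 mod 47. 30⁻¹ ≡ 11 (mod 47), so λ ≡ 39.
  x = λ² - 27 - 10 = 1521 - 37 ≡ 27; y = λ·(27 - 27) - 14 ≡ 33. → (27, 33)
5P: (27, 33) + (10, 9). λ = (9 - 33)/(10 - 27) ≡ 23/30 mod 47. 30⁻¹ ≡ 11 (mod 47), so λ ≡ 18.
  x = λ² - 27 - 10 = 324 - 37 ≡ 5; y = λ·(27 - 5) - 33 ≡ 34. → (5, 34)
6P: (5, 34) + (10, 9). λ = (9 - 34)/(10 - 5) ≡ 22/5 mod 47. 5⁻¹ ≡ 19 (mod 47), so λ ≡ 42.
  x = λ² - 5 - 10 = 1764 - 15 ≡ 10; y = λ·(5 - 10) - 34 ≡ 38. → (10, 38)
7P: (10, 38) + (10, 9): same x and y₁ ≡ -y₂, so the sum is O.
7P = O, so the order is 7.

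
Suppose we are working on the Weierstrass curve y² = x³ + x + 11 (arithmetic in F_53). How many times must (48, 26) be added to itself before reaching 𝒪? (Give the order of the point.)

7

2P: tangent at (48, 26): λ = (3·48² + 1)/(2·26) ≡ 23/52. 52⁻¹ ≡ 52 (mod 53), so λ ≡ 23·52 ≡ 30.
  x = λ² - 48 - 48 = 900 - 96 ≡ 9; y = λ·(48 - 9) - 26 ≡ 31. → (9, 31)
3P: (9, 31) + (48, 26). λ = (26 - 31)/(48 - 9) ≡ 48/39 mod 53. 39⁻¹ ≡ 34 (mod 53), so λ ≡ 42.
  x = λ² - 9 - 48 = 1764 - 57 ≡ 11; y = λ·(9 - 11) - 31 ≡ 44. → (11, 44)
4P: (11, 44) + (48, 26). λ = (26 - 44)/(48 - 11) ≡ 35/37 mod 53. 37⁻¹ ≡ 43 (mod 53) since 37·43 = 1591 ≡ 1, so λ ≡ 21.
  x = λ² - 11 - 48 = 441 - 59 ≡ 11; y = λ·(11 - 11) - 44 ≡ 9. → (11, 9)
5P: (11, 9) + (48, 26). λ = (26 - 9)/(48 - 11) ≡ 17/37 mod 53. 37⁻¹ ≡ 43 (mod 53), so λ ≡ 42.
  x = λ² - 11 - 48 = 1764 - 59 ≡ 9; y = λ·(11 - 9) - 9 ≡ 22. → (9, 22)
6P: (9, 22) + (48, 26). λ = (26 - 22)/(48 - 9) ≡ 4/39 mod 53. 39⁻¹ ≡ 34 (mod 53), so λ ≡ 30.
  x = λ² - 9 - 48 = 900 - 57 ≡ 48; y = λ·(9 - 48) - 22 ≡ 27. → (48, 27)
7P: (48, 27) + (48, 26): same x and y₁ ≡ -y₂, so the sum is 𝒪.
7P = 𝒪, so the order is 7.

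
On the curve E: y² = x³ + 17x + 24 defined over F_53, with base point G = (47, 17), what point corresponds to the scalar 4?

(16, 29)

Repeated addition: build up to 4G.
2G: tangent at (47, 17): λ = (3·47² + 17)/(2·17) ≡ 19/34. 34⁻¹ ≡ 39 (mod 53), so λ ≡ 19·39 ≡ 52.
  x = λ² - 47 - 47 = 2704 - 94 ≡ 13; y = λ·(47 - 13) - 17 ≡ 2. → (13, 2)
3G: (13, 2) + (47, 17). λ = (17 - 2)/(47 - 13) ≡ 15/34 mod 53. 34⁻¹ ≡ 39 (mod 53), so λ ≡ 2.
  x = λ² - 13 - 47 = 4 - 60 ≡ 50; y = λ·(13 - 50) - 2 ≡ 30. → (50, 30)
4G: (50, 30) + (47, 17). λ = (17 - 30)/(47 - 50) ≡ 40/50 mod 53. 50⁻¹ ≡ 35 (mod 53), so λ ≡ 22.
  x = λ² - 50 - 47 = 484 - 97 ≡ 16; y = λ·(50 - 16) - 30 ≡ 29. → (16, 29)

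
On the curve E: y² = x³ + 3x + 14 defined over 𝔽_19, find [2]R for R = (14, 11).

tangent at (14, 11): λ = (3·14² + 3)/(2·11) ≡ 2/3. 3⁻¹ ≡ 13 (mod 19) since 3·13 = 39 ≡ 1, so λ ≡ 2·13 ≡ 7.
  x = λ² - 14 - 14 = 49 - 28 ≡ 2; y = λ·(14 - 2) - 11 ≡ 16. → (2, 16)

(2, 16)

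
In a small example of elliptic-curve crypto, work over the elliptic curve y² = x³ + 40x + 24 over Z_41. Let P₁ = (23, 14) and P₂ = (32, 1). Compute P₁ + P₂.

(23, 14) + (32, 1). λ = (1 - 14)/(32 - 23) ≡ 28/9 mod 41. 9⁻¹ ≡ 32 (mod 41), so λ ≡ 35.
  x = λ² - 23 - 32 = 1225 - 55 ≡ 22; y = λ·(23 - 22) - 14 ≡ 21. → (22, 21)

(22, 21)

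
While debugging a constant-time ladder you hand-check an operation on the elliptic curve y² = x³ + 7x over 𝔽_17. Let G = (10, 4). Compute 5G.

Repeated addition: build up to 5G.
2G: tangent at (10, 4): λ = (3·10² + 7)/(2·4) ≡ 1/8. 8⁻¹ ≡ 15 (mod 17), so λ ≡ 1·15 ≡ 15.
  x = λ² - 10 - 10 = 225 - 20 ≡ 1; y = λ·(10 - 1) - 4 ≡ 12. → (1, 12)
3G: (1, 12) + (10, 4). λ = (4 - 12)/(10 - 1) ≡ 9/9 mod 17. 9⁻¹ ≡ 2 (mod 17) since 9·2 = 18 ≡ 1, so λ ≡ 1.
  x = λ² - 1 - 10 = 1 - 11 ≡ 7; y = λ·(1 - 7) - 12 ≡ 16. → (7, 16)
4G: (7, 16) + (10, 4). λ = (4 - 16)/(10 - 7) ≡ 5/3 mod 17. 3⁻¹ ≡ 6 (mod 17) since 3·6 = 18 ≡ 1, so λ ≡ 13.
  x = λ² - 7 - 10 = 169 - 17 ≡ 16; y = λ·(7 - 16) - 16 ≡ 3. → (16, 3)
5G: (16, 3) + (10, 4). λ = (4 - 3)/(10 - 16) ≡ 1/11 mod 17. 11⁻¹ ≡ 14 (mod 17), so λ ≡ 14.
  x = λ² - 16 - 10 = 196 - 26 ≡ 0; y = λ·(16 - 0) - 3 ≡ 0. → (0, 0)

(0, 0)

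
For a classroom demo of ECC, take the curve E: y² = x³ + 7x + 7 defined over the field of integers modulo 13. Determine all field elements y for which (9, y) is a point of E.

none

x³ + 7x + 7 = 799 ≡ 6 (mod 13).
6 is a non-residue mod 13; no y exists.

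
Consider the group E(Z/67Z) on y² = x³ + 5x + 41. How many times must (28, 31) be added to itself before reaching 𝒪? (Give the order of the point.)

2P: tangent at (28, 31): λ = (3·28² + 5)/(2·31) ≡ 12/62. 62⁻¹ ≡ 40 (mod 67), so λ ≡ 12·40 ≡ 11.
  x = λ² - 28 - 28 = 121 - 56 ≡ 65; y = λ·(28 - 65) - 31 ≡ 31. → (65, 31)
3P: (65, 31) + (28, 31). λ = (31 - 31)/(28 - 65) ≡ 0/30 mod 67. 30⁻¹ ≡ 38 (mod 67), so λ ≡ 0.
  x = λ² - 65 - 28 = 0 - 93 ≡ 41; y = λ·(65 - 41) - 31 ≡ 36. → (41, 36)
4P: (41, 36) + (28, 31). λ = (31 - 36)/(28 - 41) ≡ 62/54 mod 67. 54⁻¹ ≡ 36 (mod 67), so λ ≡ 21.
  x = λ² - 41 - 28 = 441 - 69 ≡ 37; y = λ·(41 - 37) - 36 ≡ 48. → (37, 48)
5P: (37, 48) + (28, 31). λ = (31 - 48)/(28 - 37) ≡ 50/58 mod 67. 58⁻¹ ≡ 52 (mod 67) since 58·52 = 3016 ≡ 1, so λ ≡ 54.
  x = λ² - 37 - 28 = 2916 - 65 ≡ 37; y = λ·(37 - 37) - 48 ≡ 19. → (37, 19)
6P: (37, 19) + (28, 31). λ = (31 - 19)/(28 - 37) ≡ 12/58 mod 67. 58⁻¹ ≡ 52 (mod 67), so λ ≡ 21.
  x = λ² - 37 - 28 = 441 - 65 ≡ 41; y = λ·(37 - 41) - 19 ≡ 31. → (41, 31)
7P: (41, 31) + (28, 31). λ = (31 - 31)/(28 - 41) ≡ 0/54 mod 67. 54⁻¹ ≡ 36 (mod 67), so λ ≡ 0.
  x = λ² - 41 - 28 = 0 - 69 ≡ 65; y = λ·(41 - 65) - 31 ≡ 36. → (65, 36)
8P: (65, 36) + (28, 31). λ = (31 - 36)/(28 - 65) ≡ 62/30 mod 67. 30⁻¹ ≡ 38 (mod 67), so λ ≡ 11.
  x = λ² - 65 - 28 = 121 - 93 ≡ 28; y = λ·(65 - 28) - 36 ≡ 36. → (28, 36)
9P: (28, 36) + (28, 31): same x and y₁ ≡ -y₂, so the sum is 𝒪.
9P = 𝒪, so the order is 9.

9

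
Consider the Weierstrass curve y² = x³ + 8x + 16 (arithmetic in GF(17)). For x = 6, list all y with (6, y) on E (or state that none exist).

x³ + 8x + 16 = 280 ≡ 8 (mod 17).
Square roots of 8 mod 17: 5 and 12 (since 5² = 25 ≡ 8).

5, 12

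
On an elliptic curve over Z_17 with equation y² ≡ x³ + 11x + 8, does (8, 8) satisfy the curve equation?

y² = 8² ≡ 13; x³ + 11x + 8 = 608 ≡ 13 (mod 17). 13 = 13.

yes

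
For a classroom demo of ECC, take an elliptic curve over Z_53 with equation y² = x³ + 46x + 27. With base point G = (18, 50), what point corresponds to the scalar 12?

Double-and-add on 12 = (1100)₂. Start with G = (18, 50) for the leading 1-bit.
double: tangent at (18, 50): λ = (3·18² + 46)/(2·50) ≡ 11/47. 47⁻¹ ≡ 44 (mod 53) since 47·44 = 2068 ≡ 1, so λ ≡ 11·44 ≡ 7.
  x = λ² - 18 - 18 = 49 - 36 ≡ 13; y = λ·(18 - 13) - 50 ≡ 38. → (13, 38)
add G: (13, 38) + (18, 50). λ = (50 - 38)/(18 - 13) ≡ 12/5 mod 53. 5⁻¹ ≡ 32 (mod 53) since 5·32 = 160 ≡ 1, so λ ≡ 13.
  x = λ² - 13 - 18 = 169 - 31 ≡ 32; y = λ·(13 - 32) - 38 ≡ 33. → (32, 33)
double: tangent at (32, 33): λ = (3·32² + 46)/(2·33) ≡ 44/13. 13⁻¹ ≡ 49 (mod 53) since 13·49 = 637 ≡ 1, so λ ≡ 44·49 ≡ 36.
  x = λ² - 32 - 32 = 1296 - 64 ≡ 13; y = λ·(32 - 13) - 33 ≡ 15. → (13, 15)
double: tangent at (13, 15): λ = (3·13² + 46)/(2·15) ≡ 23/30. 30⁻¹ ≡ 23 (mod 53), so λ ≡ 23·23 ≡ 52.
  x = λ² - 13 - 13 = 2704 - 26 ≡ 28; y = λ·(13 - 28) - 15 ≡ 0. → (28, 0)

(28, 0)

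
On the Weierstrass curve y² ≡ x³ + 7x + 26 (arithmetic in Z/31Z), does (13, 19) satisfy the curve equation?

yes

y² = 19² ≡ 20; x³ + 7x + 26 = 2314 ≡ 20 (mod 31). 20 = 20.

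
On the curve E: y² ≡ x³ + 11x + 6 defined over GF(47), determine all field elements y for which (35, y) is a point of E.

none

x³ + 11x + 6 = 43266 ≡ 26 (mod 47).
26 is a non-residue mod 47; no y exists.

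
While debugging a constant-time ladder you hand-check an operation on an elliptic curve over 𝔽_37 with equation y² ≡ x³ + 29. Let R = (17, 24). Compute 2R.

(36, 19)

tangent at (17, 24): λ = (3·17² + 0)/(2·24) ≡ 16/11. 11⁻¹ ≡ 27 (mod 37), so λ ≡ 16·27 ≡ 25.
  x = λ² - 17 - 17 = 625 - 34 ≡ 36; y = λ·(17 - 36) - 24 ≡ 19. → (36, 19)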